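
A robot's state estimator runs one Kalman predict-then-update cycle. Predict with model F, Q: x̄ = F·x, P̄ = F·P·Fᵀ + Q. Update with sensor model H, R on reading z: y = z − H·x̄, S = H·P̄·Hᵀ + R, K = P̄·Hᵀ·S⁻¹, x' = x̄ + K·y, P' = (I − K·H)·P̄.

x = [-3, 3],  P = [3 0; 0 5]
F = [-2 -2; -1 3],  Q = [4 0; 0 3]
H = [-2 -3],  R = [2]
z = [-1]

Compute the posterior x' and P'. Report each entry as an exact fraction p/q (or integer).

x̄ = F·x = [0, 12]
P̄ = F·P·Fᵀ + Q = [36 -24; -24 51]
y = z − H·x̄ = [35]
S = H·P̄·Hᵀ + R = [317]
K = P̄·Hᵀ·S⁻¹ = [0; -105/317]
x' = x̄ + K·y = [0, 129/317]
P' = (I − K·H)·P̄ = [36 -24; -24 5142/317]

x' = [0, 129/317]
P' = [36 -24; -24 5142/317]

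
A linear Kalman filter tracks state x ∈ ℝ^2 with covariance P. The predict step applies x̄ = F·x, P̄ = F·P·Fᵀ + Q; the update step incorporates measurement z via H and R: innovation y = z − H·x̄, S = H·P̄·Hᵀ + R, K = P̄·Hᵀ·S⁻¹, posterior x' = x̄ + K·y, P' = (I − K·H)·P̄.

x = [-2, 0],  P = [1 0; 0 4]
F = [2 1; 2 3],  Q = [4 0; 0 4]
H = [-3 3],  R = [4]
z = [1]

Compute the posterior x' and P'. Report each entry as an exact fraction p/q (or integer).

x̄ = F·x = [-4, -4]
P̄ = F·P·Fᵀ + Q = [12 16; 16 44]
y = z − H·x̄ = [1]
S = H·P̄·Hᵀ + R = [220]
K = P̄·Hᵀ·S⁻¹ = [3/55; 21/55]
x' = x̄ + K·y = [-217/55, -199/55]
P' = (I − K·H)·P̄ = [624/55 628/55; 628/55 656/55]

x' = [-217/55, -199/55]
P' = [624/55 628/55; 628/55 656/55]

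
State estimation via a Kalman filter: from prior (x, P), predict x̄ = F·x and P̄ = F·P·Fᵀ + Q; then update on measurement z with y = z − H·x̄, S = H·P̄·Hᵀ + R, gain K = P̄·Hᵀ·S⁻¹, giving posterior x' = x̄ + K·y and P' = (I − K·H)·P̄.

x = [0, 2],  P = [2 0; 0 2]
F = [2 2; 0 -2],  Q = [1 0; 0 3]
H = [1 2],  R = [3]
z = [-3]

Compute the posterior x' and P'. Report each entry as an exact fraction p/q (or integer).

x̄ = F·x = [4, -4]
P̄ = F·P·Fᵀ + Q = [17 -8; -8 11]
y = z − H·x̄ = [1]
S = H·P̄·Hᵀ + R = [32]
K = P̄·Hᵀ·S⁻¹ = [1/32; 7/16]
x' = x̄ + K·y = [129/32, -57/16]
P' = (I − K·H)·P̄ = [543/32 -135/16; -135/16 39/8]

x' = [129/32, -57/16]
P' = [543/32 -135/16; -135/16 39/8]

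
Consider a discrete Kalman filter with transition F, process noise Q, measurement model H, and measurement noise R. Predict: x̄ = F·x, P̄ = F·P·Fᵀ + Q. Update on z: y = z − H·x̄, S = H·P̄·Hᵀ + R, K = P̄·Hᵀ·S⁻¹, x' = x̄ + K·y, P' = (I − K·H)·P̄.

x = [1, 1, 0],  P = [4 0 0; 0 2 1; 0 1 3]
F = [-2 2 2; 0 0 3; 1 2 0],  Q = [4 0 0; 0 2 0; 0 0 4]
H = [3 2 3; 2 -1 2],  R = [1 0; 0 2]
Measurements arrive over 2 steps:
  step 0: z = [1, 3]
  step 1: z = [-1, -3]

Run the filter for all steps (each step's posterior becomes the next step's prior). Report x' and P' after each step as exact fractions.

step 0: x' = [-88960/60659, -60673/60659, 149755/60659], P' = [616608/60659 -4136/60659 -611092/60659; -4136/60659 26194/60659 -7684/60659; -611092/60659 -7684/60659 616412/60659]
step 1: x' = [-371882760/679577363, 759925726/679577363, -352782036/679577363], P' = [2274150804/679577363 103621240/679577363 -2279755408/679577363; 103621240/679577363 579456801/1359154726 -233311875/679577363; -2279755408/679577363 -233311875/679577363 2404890766/679577363]

step 0: x̄ = F·x = [0, 0, 3]
step 0: P̄ = F·P·Fᵀ + Q = [48 24 4; 24 29 6; 4 6 16]
step 0: y = z − H·x̄ = [-8, -3]
step 0: S = H·P̄·Hᵀ + R = [1125 404; 404 199]
step 0: K = P̄·Hᵀ·S⁻¹ = [8276/60659 7584/60659; 16928/60659 -24917/60659; 592/60659 9162/60659]
step 0: x' = x̄ + K·y = [-88960/60659, -60673/60659, 149755/60659]
step 0: P' = (I − K·H)·P̄ = [616608/60659 -4136/60659 -611092/60659; -4136/60659 26194/60659 -7684/60659; -611092/60659 -7684/60659 616412/60659]
step 1: x̄ = F·x = [356084/60659, 449265/60659, -210306/60659]
step 1: P̄ = F·P·Fᵀ + Q = [10139844/60659 7318920/60659 -2373088/60659; 7318920/60659 5669026/60659 -1879380/60659; -2373088/60659 -1879380/60659 947476/60659]
step 1: y = z − H·x̄ = [-1396523/60659, -24268/60659]
step 1: S = H·P̄·Hᵀ + R = [145081539/60659 32148352/60659; 32148352/60659 9396760/60659]
step 1: K = P̄·Hᵀ·S⁻¹ = [190428668/679577363 -57415224/679577363; 190384896/679577363 -1098219341/2718309452; -91217676/679577363 483582591/1359154726]
step 1: x' = x̄ + K·y = [-371882760/679577363, 759925726/679577363, -352782036/679577363]
step 1: P' = (I − K·H)·P̄ = [2274150804/679577363 103621240/679577363 -2279755408/679577363; 103621240/679577363 579456801/1359154726 -233311875/679577363; -2279755408/679577363 -233311875/679577363 2404890766/679577363]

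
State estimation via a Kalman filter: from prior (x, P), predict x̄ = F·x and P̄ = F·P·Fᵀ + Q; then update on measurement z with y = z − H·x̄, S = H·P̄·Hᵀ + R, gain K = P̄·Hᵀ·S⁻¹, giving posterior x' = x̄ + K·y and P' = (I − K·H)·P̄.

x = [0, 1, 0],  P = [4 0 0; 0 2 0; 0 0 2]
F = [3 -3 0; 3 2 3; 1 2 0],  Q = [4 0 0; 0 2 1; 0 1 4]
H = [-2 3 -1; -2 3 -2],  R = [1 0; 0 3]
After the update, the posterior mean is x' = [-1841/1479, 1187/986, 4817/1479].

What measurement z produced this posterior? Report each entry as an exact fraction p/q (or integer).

x̄ = F·x = [-3, 2, 2]
P̄ = F·P·Fᵀ + Q = [58 24 0; 24 64 21; 0 21 16]
S = H·P̄·Hᵀ + R = [411 363; 363 335]
K = P̄·Hᵀ·S⁻¹ = [308/1479 -176/493; 1393/1972 -909/1972; 1123/1479 -360/493]
x' − x̄ = [2596/1479, -785/986, 1859/1479] = K·y
y = (KᵀK)⁻¹·Kᵀ·(x' − x̄) = [-7, -9]
z = y + H·x̄ = [-7, -9] + [10, 8] = [3, -1]

z = [3, -1]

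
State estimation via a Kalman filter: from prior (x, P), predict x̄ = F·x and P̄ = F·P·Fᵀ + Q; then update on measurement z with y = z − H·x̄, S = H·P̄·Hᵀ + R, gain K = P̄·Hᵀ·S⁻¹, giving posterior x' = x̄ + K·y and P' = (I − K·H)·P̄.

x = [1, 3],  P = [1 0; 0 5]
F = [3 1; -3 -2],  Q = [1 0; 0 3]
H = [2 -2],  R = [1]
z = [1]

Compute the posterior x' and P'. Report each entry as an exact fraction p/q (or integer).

x̄ = F·x = [6, -9]
P̄ = F·P·Fᵀ + Q = [15 -19; -19 32]
y = z − H·x̄ = [-29]
S = H·P̄·Hᵀ + R = [341]
K = P̄·Hᵀ·S⁻¹ = [68/341; -102/341]
x' = x̄ + K·y = [74/341, -111/341]
P' = (I − K·H)·P̄ = [491/341 457/341; 457/341 508/341]

x' = [74/341, -111/341]
P' = [491/341 457/341; 457/341 508/341]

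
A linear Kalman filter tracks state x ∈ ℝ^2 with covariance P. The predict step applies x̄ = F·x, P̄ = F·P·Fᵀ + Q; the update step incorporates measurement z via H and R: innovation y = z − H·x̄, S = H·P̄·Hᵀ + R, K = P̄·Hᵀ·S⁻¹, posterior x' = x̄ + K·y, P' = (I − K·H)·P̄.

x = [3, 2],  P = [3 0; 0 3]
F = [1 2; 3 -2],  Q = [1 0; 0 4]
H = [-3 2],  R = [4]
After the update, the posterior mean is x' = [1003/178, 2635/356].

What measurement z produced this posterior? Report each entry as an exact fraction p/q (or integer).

z = [-2]

x̄ = F·x = [7, 5]
P̄ = F·P·Fᵀ + Q = [16 -3; -3 43]
S = H·P̄·Hᵀ + R = [356]
K = P̄·Hᵀ·S⁻¹ = [-27/178; 95/356]
x' − x̄ = [-243/178, 855/356] = K·y
y = (KᵀK)⁻¹·Kᵀ·(x' − x̄) = [9]
z = y + H·x̄ = [9] + [-11] = [-2]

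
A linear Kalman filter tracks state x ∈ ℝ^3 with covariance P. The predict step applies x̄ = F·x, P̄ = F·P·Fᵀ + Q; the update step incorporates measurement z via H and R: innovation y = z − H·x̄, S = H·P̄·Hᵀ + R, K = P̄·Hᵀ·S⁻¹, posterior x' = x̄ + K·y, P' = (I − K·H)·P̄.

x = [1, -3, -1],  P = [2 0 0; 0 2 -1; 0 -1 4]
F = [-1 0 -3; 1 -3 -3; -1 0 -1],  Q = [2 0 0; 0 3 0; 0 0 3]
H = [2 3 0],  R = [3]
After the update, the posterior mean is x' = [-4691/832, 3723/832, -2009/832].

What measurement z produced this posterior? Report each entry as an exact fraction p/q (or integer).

x̄ = F·x = [2, 13, 0]
P̄ = F·P·Fᵀ + Q = [40 25 14; 25 41 7; 14 7 9]
S = H·P̄·Hᵀ + R = [832]
K = P̄·Hᵀ·S⁻¹ = [155/832; 173/832; 49/832]
x' − x̄ = [-6355/832, -7093/832, -2009/832] = K·y
y = (KᵀK)⁻¹·Kᵀ·(x' − x̄) = [-41]
z = y + H·x̄ = [-41] + [43] = [2]

z = [2]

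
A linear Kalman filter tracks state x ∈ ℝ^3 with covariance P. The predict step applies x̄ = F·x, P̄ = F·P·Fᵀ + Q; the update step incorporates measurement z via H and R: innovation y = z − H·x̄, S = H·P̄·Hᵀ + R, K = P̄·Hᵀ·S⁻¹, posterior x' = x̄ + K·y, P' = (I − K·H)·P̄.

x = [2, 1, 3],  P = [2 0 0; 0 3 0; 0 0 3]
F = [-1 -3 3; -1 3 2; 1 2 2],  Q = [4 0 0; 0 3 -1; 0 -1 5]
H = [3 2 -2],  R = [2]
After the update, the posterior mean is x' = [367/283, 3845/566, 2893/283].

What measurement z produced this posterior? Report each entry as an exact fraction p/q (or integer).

z = [-3]

x̄ = F·x = [4, 7, 10]
P̄ = F·P·Fᵀ + Q = [60 -7 -2; -7 44 27; -2 27 31]
S = H·P̄·Hᵀ + R = [566]
K = P̄·Hᵀ·S⁻¹ = [85/283; 13/566; -7/283]
x' − x̄ = [-765/283, -117/566, 63/283] = K·y
y = (KᵀK)⁻¹·Kᵀ·(x' − x̄) = [-9]
z = y + H·x̄ = [-9] + [6] = [-3]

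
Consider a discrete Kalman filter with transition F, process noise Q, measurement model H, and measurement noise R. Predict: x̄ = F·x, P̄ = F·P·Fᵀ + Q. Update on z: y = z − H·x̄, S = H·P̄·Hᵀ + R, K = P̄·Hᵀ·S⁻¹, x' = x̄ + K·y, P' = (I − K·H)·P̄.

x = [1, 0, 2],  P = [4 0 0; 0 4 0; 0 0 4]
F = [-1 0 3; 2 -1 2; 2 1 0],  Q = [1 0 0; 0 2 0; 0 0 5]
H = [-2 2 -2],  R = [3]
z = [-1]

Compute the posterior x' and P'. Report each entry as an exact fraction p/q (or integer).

x̄ = F·x = [5, 6, 2]
P̄ = F·P·Fᵀ + Q = [41 16 -8; 16 38 12; -8 12 25]
y = z − H·x̄ = [1]
S = H·P̄·Hᵀ + R = [131]
K = P̄·Hᵀ·S⁻¹ = [-34/131; 20/131; -10/131]
x' = x̄ + K·y = [621/131, 806/131, 252/131]
P' = (I − K·H)·P̄ = [4215/131 2776/131 -1388/131; 2776/131 4578/131 1772/131; -1388/131 1772/131 3175/131]

x' = [621/131, 806/131, 252/131]
P' = [4215/131 2776/131 -1388/131; 2776/131 4578/131 1772/131; -1388/131 1772/131 3175/131]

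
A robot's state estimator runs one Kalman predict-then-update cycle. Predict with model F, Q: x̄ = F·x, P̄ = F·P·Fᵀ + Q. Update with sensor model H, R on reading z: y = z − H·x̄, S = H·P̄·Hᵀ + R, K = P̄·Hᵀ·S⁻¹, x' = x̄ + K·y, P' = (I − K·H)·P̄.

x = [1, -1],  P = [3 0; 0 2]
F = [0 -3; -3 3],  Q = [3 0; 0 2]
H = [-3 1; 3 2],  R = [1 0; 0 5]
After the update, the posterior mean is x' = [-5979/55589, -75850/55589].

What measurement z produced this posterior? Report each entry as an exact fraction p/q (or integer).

z = [-1, -3]

x̄ = F·x = [3, -6]
P̄ = F·P·Fᵀ + Q = [21 -18; -18 47]
S = H·P̄·Hᵀ + R = [345 -41; -41 166]
K = P̄·Hᵀ·S⁻¹ = [-12339/55589 5994/55589; 18406/55589 17941/55589]
x' − x̄ = [-172746/55589, 257684/55589] = K·y
y = (KᵀK)⁻¹·Kᵀ·(x' − x̄) = [14, 0]
z = y + H·x̄ = [14, 0] + [-15, -3] = [-1, -3]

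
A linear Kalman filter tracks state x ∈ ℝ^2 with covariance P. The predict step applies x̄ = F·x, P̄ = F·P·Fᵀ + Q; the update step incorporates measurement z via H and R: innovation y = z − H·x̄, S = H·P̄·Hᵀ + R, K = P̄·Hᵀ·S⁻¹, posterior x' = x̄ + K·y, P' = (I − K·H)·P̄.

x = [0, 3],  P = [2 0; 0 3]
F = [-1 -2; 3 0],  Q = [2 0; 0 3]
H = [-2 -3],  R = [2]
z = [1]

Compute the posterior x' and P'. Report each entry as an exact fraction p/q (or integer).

x' = [-944/183, 187/61]
P' = [2732/183 -604/61; -604/61 414/61]

x̄ = F·x = [-6, 0]
P̄ = F·P·Fᵀ + Q = [16 -6; -6 21]
y = z − H·x̄ = [-11]
S = H·P̄·Hᵀ + R = [183]
K = P̄·Hᵀ·S⁻¹ = [-14/183; -17/61]
x' = x̄ + K·y = [-944/183, 187/61]
P' = (I − K·H)·P̄ = [2732/183 -604/61; -604/61 414/61]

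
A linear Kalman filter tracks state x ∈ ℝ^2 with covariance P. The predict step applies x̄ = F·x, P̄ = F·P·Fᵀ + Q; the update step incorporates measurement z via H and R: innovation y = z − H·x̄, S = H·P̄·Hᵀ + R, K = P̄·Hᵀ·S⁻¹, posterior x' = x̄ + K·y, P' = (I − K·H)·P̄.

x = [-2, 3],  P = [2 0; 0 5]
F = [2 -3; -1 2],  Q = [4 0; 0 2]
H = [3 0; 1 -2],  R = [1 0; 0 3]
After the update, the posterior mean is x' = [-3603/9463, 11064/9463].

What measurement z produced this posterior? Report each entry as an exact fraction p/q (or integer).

x̄ = F·x = [-13, 8]
P̄ = F·P·Fᵀ + Q = [57 -34; -34 24]
S = H·P̄·Hᵀ + R = [514 375; 375 292]
K = P̄·Hᵀ·S⁻¹ = [3057/9463 125/9463; 966/9463 -3898/9463]
x' − x̄ = [119416/9463, -64640/9463] = K·y
y = (KᵀK)⁻¹·Kᵀ·(x' − x̄) = [38, 26]
z = y + H·x̄ = [38, 26] + [-39, -29] = [-1, -3]

z = [-1, -3]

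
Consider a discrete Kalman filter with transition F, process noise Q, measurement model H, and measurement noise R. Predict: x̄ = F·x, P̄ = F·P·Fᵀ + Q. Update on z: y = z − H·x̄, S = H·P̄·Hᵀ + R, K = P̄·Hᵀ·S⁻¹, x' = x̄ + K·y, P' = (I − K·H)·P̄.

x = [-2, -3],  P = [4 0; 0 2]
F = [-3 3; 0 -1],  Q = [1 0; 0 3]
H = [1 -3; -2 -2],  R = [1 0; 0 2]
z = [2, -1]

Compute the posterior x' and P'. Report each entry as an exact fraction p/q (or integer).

x' = [7064/7881, -2464/7881]
P' = [2684/7881 233/7881; 233/7881 722/7881]

x̄ = F·x = [-3, 3]
P̄ = F·P·Fᵀ + Q = [55 -6; -6 5]
y = z − H·x̄ = [14, -1]
S = H·P̄·Hᵀ + R = [137 -104; -104 194]
K = P̄·Hᵀ·S⁻¹ = [1985/7881 -2917/7881; -1933/7881 -955/7881]
x' = x̄ + K·y = [7064/7881, -2464/7881]
P' = (I − K·H)·P̄ = [2684/7881 233/7881; 233/7881 722/7881]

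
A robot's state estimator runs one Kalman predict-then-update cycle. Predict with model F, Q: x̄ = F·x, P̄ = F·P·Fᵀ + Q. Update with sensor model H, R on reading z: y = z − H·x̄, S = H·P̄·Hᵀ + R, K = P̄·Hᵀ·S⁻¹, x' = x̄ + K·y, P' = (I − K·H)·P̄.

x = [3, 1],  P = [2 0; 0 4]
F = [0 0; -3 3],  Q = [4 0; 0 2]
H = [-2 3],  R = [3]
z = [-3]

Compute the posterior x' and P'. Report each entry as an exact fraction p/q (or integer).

x' = [-120/523, -618/523]
P' = [2028/523 1344/523; 1344/523 1064/523]

x̄ = F·x = [0, -6]
P̄ = F·P·Fᵀ + Q = [4 0; 0 56]
y = z − H·x̄ = [15]
S = H·P̄·Hᵀ + R = [523]
K = P̄·Hᵀ·S⁻¹ = [-8/523; 168/523]
x' = x̄ + K·y = [-120/523, -618/523]
P' = (I − K·H)·P̄ = [2028/523 1344/523; 1344/523 1064/523]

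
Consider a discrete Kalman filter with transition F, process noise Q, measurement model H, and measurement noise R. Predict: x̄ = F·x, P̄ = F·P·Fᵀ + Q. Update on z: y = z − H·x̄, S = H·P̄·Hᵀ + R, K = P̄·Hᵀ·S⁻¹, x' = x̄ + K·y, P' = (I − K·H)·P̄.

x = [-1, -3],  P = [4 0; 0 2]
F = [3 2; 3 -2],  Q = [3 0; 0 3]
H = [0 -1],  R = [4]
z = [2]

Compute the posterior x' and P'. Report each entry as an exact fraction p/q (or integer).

x' = [-599/51, -82/51]
P' = [1613/51 112/51; 112/51 188/51]

x̄ = F·x = [-9, 3]
P̄ = F·P·Fᵀ + Q = [47 28; 28 47]
y = z − H·x̄ = [5]
S = H·P̄·Hᵀ + R = [51]
K = P̄·Hᵀ·S⁻¹ = [-28/51; -47/51]
x' = x̄ + K·y = [-599/51, -82/51]
P' = (I − K·H)·P̄ = [1613/51 112/51; 112/51 188/51]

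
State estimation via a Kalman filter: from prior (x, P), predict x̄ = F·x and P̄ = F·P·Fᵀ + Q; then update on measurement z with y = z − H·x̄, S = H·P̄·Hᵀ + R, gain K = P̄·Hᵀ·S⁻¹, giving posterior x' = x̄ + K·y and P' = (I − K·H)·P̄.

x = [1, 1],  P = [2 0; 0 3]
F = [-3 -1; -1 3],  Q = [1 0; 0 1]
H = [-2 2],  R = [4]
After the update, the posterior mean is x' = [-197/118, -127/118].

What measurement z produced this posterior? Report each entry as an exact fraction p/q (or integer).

x̄ = F·x = [-4, 2]
P̄ = F·P·Fᵀ + Q = [22 -3; -3 30]
S = H·P̄·Hᵀ + R = [236]
K = P̄·Hᵀ·S⁻¹ = [-25/118; 33/118]
x' − x̄ = [275/118, -363/118] = K·y
y = (KᵀK)⁻¹·Kᵀ·(x' − x̄) = [-11]
z = y + H·x̄ = [-11] + [12] = [1]

z = [1]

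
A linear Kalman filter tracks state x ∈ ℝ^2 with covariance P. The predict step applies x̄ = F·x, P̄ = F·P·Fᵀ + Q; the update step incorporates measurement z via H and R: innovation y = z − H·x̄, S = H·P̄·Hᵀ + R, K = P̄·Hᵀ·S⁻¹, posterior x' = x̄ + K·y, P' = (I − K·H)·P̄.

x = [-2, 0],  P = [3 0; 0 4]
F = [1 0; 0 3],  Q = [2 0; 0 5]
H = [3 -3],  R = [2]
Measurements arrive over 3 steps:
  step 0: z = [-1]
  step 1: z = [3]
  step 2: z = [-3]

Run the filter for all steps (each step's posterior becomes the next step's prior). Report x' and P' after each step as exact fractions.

step 0: x̄ = F·x = [-2, 0]
step 0: P̄ = F·P·Fᵀ + Q = [5 0; 0 41]
step 0: y = z − H·x̄ = [5]
step 0: S = H·P̄·Hᵀ + R = [416]
step 0: K = P̄·Hᵀ·S⁻¹ = [15/416; -123/416]
step 0: x' = x̄ + K·y = [-757/416, -615/416]
step 0: P' = (I − K·H)·P̄ = [1855/416 1845/416; 1845/416 1927/416]
step 1: x̄ = F·x = [-757/416, -1845/416]
step 1: P̄ = F·P·Fᵀ + Q = [2687/416 5535/416; 5535/416 19423/416]
step 1: y = z − H·x̄ = [-63/13]
step 1: S = H·P̄·Hᵀ + R = [3131/13]
step 1: K = P̄·Hᵀ·S⁻¹ = [-267/3131; -42/101]
step 1: x' = x̄ + K·y = [-140915/100192, -7821/3232]
step 1: P' = (I − K·H)·P̄ = [471673/100192 15399/3232; 15399/3232 16295/3232]
step 2: x̄ = F·x = [-140915/100192, -23463/3232]
step 2: P̄ = F·P·Fᵀ + Q = [672057/100192 46197/3232; 46197/3232 162815/3232]
step 2: y = z − H·x̄ = [-1029945/50096]
step 2: S = H·P̄·Hᵀ + R = [6474089/25048]
step 2: K = P̄·Hᵀ·S⁻¹ = [-1140075/12948178; -5422737/12948178]
step 2: x' = x̄ + K·y = [10456655/25896356, 34979751/25896356]
step 2: P' = (I − K·H)·P̄ = [121813551/25896356 123333651/25896356; 123333651/25896356 130563967/25896356]

step 0: x' = [-757/416, -615/416], P' = [1855/416 1845/416; 1845/416 1927/416]
step 1: x' = [-140915/100192, -7821/3232], P' = [471673/100192 15399/3232; 15399/3232 16295/3232]
step 2: x' = [10456655/25896356, 34979751/25896356], P' = [121813551/25896356 123333651/25896356; 123333651/25896356 130563967/25896356]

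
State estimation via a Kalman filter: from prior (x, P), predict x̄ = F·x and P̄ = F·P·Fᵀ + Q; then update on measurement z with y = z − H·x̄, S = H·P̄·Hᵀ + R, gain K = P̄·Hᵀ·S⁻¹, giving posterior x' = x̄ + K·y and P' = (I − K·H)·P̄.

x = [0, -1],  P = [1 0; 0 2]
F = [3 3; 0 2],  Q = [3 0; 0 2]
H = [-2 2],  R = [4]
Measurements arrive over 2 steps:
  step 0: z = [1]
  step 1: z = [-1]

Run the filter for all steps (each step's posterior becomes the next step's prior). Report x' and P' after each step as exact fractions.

step 0: x' = [-42/17, -33/17], P' = [186/17 168/17; 168/17 166/17]
step 1: x' = [1089/1180, 283/590], P' = [26337/2950 11049/1475; 11049/1475 10396/1475]

step 0: x̄ = F·x = [-3, -2]
step 0: P̄ = F·P·Fᵀ + Q = [30 12; 12 10]
step 0: y = z − H·x̄ = [-1]
step 0: S = H·P̄·Hᵀ + R = [68]
step 0: K = P̄·Hᵀ·S⁻¹ = [-9/17; -1/17]
step 0: x' = x̄ + K·y = [-42/17, -33/17]
step 0: P' = (I − K·H)·P̄ = [186/17 168/17; 168/17 166/17]
step 1: x̄ = F·x = [-225/17, -66/17]
step 1: P̄ = F·P·Fᵀ + Q = [6243/17 2004/17; 2004/17 698/17]
step 1: y = z − H·x̄ = [-335/17]
step 1: S = H·P̄·Hᵀ + R = [11800/17]
step 1: K = P̄·Hᵀ·S⁻¹ = [-4239/5900; -653/2950]
step 1: x' = x̄ + K·y = [1089/1180, 283/590]
step 1: P' = (I − K·H)·P̄ = [26337/2950 11049/1475; 11049/1475 10396/1475]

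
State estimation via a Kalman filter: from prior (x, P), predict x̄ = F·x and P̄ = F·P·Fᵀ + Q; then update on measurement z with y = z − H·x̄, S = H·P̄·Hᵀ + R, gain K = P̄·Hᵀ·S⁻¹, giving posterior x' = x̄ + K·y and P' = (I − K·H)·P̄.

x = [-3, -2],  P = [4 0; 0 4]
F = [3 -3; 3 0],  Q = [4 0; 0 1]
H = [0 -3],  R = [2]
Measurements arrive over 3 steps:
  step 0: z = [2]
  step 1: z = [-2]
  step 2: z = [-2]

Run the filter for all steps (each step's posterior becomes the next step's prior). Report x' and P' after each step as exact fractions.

step 0: x̄ = F·x = [-3, -9]
step 0: P̄ = F·P·Fᵀ + Q = [76 36; 36 37]
step 0: y = z − H·x̄ = [-25]
step 0: S = H·P̄·Hᵀ + R = [335]
step 0: K = P̄·Hᵀ·S⁻¹ = [-108/335; -111/335]
step 0: x' = x̄ + K·y = [339/67, -48/67]
step 0: P' = (I − K·H)·P̄ = [13796/335 72/335; 72/335 74/335]
step 1: x̄ = F·x = [1161/67, 1017/67]
step 1: P̄ = F·P·Fᵀ + Q = [124874/335 123516/335; 123516/335 124499/335]
step 1: y = z − H·x̄ = [2917/67]
step 1: S = H·P̄·Hᵀ + R = [1121161/335]
step 1: K = P̄·Hᵀ·S⁻¹ = [-370548/1121161; -373497/1121161]
step 1: x' = x̄ + K·y = [3295215/1121161, 757164/1121161]
step 1: P' = (I − K·H)·P̄ = [8053846/1121161 247032/1121161; 247032/1121161 248998/1121161]
step 2: x̄ = F·x = [7614153/1121161, 9885645/1121161]
step 2: P̄ = F·P·Fᵀ + Q = [74763664/1121161 70261326/1121161; 70261326/1121161 73605775/1121161]
step 2: y = z − H·x̄ = [27414613/1121161]
step 2: S = H·P̄·Hᵀ + R = [664694297/1121161]
step 2: K = P̄·Hᵀ·S⁻¹ = [-210783978/664694297; -220817325/664694297]
step 2: x' = x̄ + K·y = [-639941193/664694297, 461405940/664694297]
step 2: P' = (I − K·H)·P̄ = [4696110284/664694297 140522652/664694297; 140522652/664694297 147211550/664694297]

step 0: x' = [339/67, -48/67], P' = [13796/335 72/335; 72/335 74/335]
step 1: x' = [3295215/1121161, 757164/1121161], P' = [8053846/1121161 247032/1121161; 247032/1121161 248998/1121161]
step 2: x' = [-639941193/664694297, 461405940/664694297], P' = [4696110284/664694297 140522652/664694297; 140522652/664694297 147211550/664694297]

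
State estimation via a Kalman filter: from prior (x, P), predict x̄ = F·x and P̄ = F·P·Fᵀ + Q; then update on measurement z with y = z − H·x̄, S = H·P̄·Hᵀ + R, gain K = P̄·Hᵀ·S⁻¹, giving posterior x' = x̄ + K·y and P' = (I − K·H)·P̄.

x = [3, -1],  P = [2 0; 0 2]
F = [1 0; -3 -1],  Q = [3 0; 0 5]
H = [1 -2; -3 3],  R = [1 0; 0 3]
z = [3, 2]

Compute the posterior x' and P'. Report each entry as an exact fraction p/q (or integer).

x̄ = F·x = [3, -8]
P̄ = F·P·Fᵀ + Q = [5 -6; -6 25]
y = z − H·x̄ = [-16, 35]
S = H·P̄·Hᵀ + R = [130 -219; -219 381]
K = P̄·Hᵀ·S⁻¹ = [-250/523 -189/523; -323/523 -58/523]
x' = x̄ + K·y = [-2, -2]
P' = (I − K·H)·P̄ = [628/523 439/523; 439/523 381/523]

x' = [-2, -2]
P' = [628/523 439/523; 439/523 381/523]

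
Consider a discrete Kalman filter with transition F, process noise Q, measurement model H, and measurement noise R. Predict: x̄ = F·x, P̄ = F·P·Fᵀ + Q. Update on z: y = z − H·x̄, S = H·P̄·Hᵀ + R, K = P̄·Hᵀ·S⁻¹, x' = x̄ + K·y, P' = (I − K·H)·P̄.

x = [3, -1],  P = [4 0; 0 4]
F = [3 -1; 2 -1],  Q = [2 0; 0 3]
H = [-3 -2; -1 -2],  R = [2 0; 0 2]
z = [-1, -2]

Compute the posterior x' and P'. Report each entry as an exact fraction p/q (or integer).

x̄ = F·x = [10, 7]
P̄ = F·P·Fᵀ + Q = [42 28; 28 23]
y = z − H·x̄ = [43, 22]
S = H·P̄·Hᵀ + R = [808 442; 442 248]
K = P̄·Hᵀ·S⁻¹ = [-91/251 63/251; 117/1255 -583/1255]
x' = x̄ + K·y = [-17/251, 198/251]
P' = (I − K·H)·P̄ = [154/251 -140/251; -140/251 933/1255]

x' = [-17/251, 198/251]
P' = [154/251 -140/251; -140/251 933/1255]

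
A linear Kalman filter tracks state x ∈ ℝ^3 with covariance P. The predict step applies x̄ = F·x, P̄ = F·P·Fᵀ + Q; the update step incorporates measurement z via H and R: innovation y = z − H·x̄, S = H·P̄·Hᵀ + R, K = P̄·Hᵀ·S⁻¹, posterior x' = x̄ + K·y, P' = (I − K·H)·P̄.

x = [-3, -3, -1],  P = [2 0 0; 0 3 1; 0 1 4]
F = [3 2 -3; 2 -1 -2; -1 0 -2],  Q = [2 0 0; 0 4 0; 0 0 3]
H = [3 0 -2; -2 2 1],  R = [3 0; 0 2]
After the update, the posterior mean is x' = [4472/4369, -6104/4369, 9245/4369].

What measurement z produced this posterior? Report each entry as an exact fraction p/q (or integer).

z = [-1, -3]

x̄ = F·x = [-12, -1, 5]
P̄ = F·P·Fᵀ + Q = [56 29 14; 29 35 14; 14 14 21]
S = H·P̄·Hᵀ + R = [423 -162; -162 155]
K = P̄·Hᵀ·S⁻¹ = [15220/39321 640/4369; 13357/39321 2284/4369; 378/4369 987/4369]
x' − x̄ = [56900/4369, -1735/4369, -12600/4369] = K·y
y = (KᵀK)⁻¹·Kᵀ·(x' − x̄) = [45, -30]
z = y + H·x̄ = [45, -30] + [-46, 27] = [-1, -3]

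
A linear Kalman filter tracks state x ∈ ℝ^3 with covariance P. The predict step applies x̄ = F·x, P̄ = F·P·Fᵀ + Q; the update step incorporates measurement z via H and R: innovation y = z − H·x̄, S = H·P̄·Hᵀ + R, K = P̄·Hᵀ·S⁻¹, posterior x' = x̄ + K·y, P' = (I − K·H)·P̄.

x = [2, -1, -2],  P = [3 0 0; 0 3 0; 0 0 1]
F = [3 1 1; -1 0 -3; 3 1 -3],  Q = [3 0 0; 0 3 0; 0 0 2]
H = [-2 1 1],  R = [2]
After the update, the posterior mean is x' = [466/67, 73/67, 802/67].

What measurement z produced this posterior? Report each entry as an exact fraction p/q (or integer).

z = [-1]

x̄ = F·x = [3, 4, 11]
P̄ = F·P·Fᵀ + Q = [34 -12 27; -12 15 0; 27 0 41]
S = H·P̄·Hᵀ + R = [134]
K = P̄·Hᵀ·S⁻¹ = [-53/134; 39/134; -13/134]
x' − x̄ = [265/67, -195/67, 65/67] = K·y
y = (KᵀK)⁻¹·Kᵀ·(x' − x̄) = [-10]
z = y + H·x̄ = [-10] + [9] = [-1]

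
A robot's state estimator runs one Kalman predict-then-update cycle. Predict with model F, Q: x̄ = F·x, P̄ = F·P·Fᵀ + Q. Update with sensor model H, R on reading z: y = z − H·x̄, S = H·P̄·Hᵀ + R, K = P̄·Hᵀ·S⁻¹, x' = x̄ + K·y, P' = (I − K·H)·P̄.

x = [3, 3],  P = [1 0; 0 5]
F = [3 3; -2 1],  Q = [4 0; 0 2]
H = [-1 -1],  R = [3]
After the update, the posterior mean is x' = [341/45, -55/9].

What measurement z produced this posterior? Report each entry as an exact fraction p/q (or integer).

x̄ = F·x = [18, -3]
P̄ = F·P·Fᵀ + Q = [58 9; 9 11]
S = H·P̄·Hᵀ + R = [90]
K = P̄·Hᵀ·S⁻¹ = [-67/90; -2/9]
x' − x̄ = [-469/45, -28/9] = K·y
y = (KᵀK)⁻¹·Kᵀ·(x' − x̄) = [14]
z = y + H·x̄ = [14] + [-15] = [-1]

z = [-1]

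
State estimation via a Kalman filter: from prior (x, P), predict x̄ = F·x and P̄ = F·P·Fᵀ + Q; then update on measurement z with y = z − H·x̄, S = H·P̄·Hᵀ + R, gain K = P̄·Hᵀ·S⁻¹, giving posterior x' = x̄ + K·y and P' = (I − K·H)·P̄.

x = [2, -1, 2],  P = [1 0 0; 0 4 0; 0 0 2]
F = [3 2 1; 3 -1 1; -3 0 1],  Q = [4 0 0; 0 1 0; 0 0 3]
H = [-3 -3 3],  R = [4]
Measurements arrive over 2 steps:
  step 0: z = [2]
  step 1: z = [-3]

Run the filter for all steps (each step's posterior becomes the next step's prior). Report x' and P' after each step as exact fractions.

step 0: x' = [-2103/859, 3129/859, 1520/859], P' = [11500/859 -7017/859 4319/859; -7017/859 7660/859 539/859; 4319/859 539/859 4970/859]
step 1: x' = [26012299/4067540, -11136547/8135080, 32813519/8135080], P' = [53321061/2033770 -40176473/4067540 65985021/4067540; -40176473/4067540 43640589/8135080 -38322753/8135080; 65985021/4067540 -38322753/8135080 94689701/8135080]

step 0: x̄ = F·x = [6, 9, -4]
step 0: P̄ = F·P·Fᵀ + Q = [31 3 -7; 3 16 -7; -7 -7 14]
step 0: y = z − H·x̄ = [59]
step 0: S = H·P̄·Hᵀ + R = [859]
step 0: K = P̄·Hᵀ·S⁻¹ = [-123/859; -78/859; 84/859]
step 0: x' = x̄ + K·y = [-2103/859, 3129/859, 1520/859]
step 0: P' = (I − K·H)·P̄ = [11500/859 -7017/859 4319/859; -7017/859 7660/859 539/859; 4319/859 539/859 4970/859]
step 1: x̄ = F·x = [1469/859, -7918/859, 7829/859]
step 1: P̄ = F·P·Fᵀ + Q = [86412/859 98552/859 -55350/859; 98552/859 183927/859 -120120/859; -55350/859 -120120/859 85133/859]
step 1: y = z − H·x̄ = [-45411/859]
step 1: S = H·P̄·Hᵀ + R = [8135080/859]
step 1: K = P̄·Hᵀ·S⁻¹ = [-360471/4067540; -1207797/8135080; 781809/8135080]
step 1: x' = x̄ + K·y = [26012299/4067540, -11136547/8135080, 32813519/8135080]
step 1: P' = (I − K·H)·P̄ = [53321061/2033770 -40176473/4067540 65985021/4067540; -40176473/4067540 43640589/8135080 -38322753/8135080; 65985021/4067540 -38322753/8135080 94689701/8135080]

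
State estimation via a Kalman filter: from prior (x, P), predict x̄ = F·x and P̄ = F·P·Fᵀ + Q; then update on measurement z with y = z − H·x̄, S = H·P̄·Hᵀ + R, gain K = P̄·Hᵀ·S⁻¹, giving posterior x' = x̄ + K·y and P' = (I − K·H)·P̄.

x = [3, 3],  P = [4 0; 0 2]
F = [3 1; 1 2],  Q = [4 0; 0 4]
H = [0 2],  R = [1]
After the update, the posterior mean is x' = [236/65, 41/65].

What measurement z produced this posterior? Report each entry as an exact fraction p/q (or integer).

z = [1]

x̄ = F·x = [12, 9]
P̄ = F·P·Fᵀ + Q = [42 16; 16 16]
S = H·P̄·Hᵀ + R = [65]
K = P̄·Hᵀ·S⁻¹ = [32/65; 32/65]
x' − x̄ = [-544/65, -544/65] = K·y
y = (KᵀK)⁻¹·Kᵀ·(x' − x̄) = [-17]
z = y + H·x̄ = [-17] + [18] = [1]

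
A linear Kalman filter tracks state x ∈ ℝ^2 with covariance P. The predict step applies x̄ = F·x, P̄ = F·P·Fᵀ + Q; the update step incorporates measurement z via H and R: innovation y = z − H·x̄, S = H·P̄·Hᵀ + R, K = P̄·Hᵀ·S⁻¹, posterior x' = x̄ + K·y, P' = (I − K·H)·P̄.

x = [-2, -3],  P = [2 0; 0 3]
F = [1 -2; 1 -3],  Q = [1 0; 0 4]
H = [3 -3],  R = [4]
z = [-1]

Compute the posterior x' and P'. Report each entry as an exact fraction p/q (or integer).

x̄ = F·x = [4, 7]
P̄ = F·P·Fᵀ + Q = [15 20; 20 33]
y = z − H·x̄ = [8]
S = H·P̄·Hᵀ + R = [76]
K = P̄·Hᵀ·S⁻¹ = [-15/76; -39/76]
x' = x̄ + K·y = [46/19, 55/19]
P' = (I − K·H)·P̄ = [915/76 935/76; 935/76 987/76]

x' = [46/19, 55/19]
P' = [915/76 935/76; 935/76 987/76]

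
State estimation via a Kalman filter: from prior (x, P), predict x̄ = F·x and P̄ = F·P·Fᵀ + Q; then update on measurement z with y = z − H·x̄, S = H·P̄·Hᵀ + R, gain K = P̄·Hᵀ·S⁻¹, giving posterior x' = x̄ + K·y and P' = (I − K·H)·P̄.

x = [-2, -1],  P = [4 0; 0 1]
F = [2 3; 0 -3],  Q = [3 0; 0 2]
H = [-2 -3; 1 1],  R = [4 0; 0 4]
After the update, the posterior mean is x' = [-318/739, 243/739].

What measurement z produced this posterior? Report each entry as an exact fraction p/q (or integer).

z = [1, 3]

x̄ = F·x = [-7, 3]
P̄ = F·P·Fᵀ + Q = [28 -9; -9 11]
S = H·P̄·Hᵀ + R = [107 -44; -44 25]
K = P̄·Hᵀ·S⁻¹ = [111/739 757/739; -287/739 -446/739]
x' − x̄ = [4855/739, -1974/739] = K·y
y = (KᵀK)⁻¹·Kᵀ·(x' − x̄) = [-4, 7]
z = y + H·x̄ = [-4, 7] + [5, -4] = [1, 3]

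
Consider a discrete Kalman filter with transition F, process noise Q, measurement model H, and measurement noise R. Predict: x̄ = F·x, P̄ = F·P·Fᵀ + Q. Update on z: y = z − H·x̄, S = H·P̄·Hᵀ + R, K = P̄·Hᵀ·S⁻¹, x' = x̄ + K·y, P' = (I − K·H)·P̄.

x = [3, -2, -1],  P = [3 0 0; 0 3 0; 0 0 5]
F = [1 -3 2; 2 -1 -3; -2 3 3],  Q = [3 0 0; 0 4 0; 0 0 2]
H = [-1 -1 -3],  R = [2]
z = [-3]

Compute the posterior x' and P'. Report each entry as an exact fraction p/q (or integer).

x̄ = F·x = [7, 11, -15]
P̄ = F·P·Fᵀ + Q = [53 -15 -3; -15 64 -66; -3 -66 86]
y = z − H·x̄ = [-30]
S = H·P̄·Hᵀ + R = [449]
K = P̄·Hᵀ·S⁻¹ = [-29/449; 149/449; -189/449]
x' = x̄ + K·y = [4013/449, 469/449, -1065/449]
P' = (I − K·H)·P̄ = [22956/449 -2414/449 -6828/449; -2414/449 6535/449 -1473/449; -6828/449 -1473/449 2893/449]

x' = [4013/449, 469/449, -1065/449]
P' = [22956/449 -2414/449 -6828/449; -2414/449 6535/449 -1473/449; -6828/449 -1473/449 2893/449]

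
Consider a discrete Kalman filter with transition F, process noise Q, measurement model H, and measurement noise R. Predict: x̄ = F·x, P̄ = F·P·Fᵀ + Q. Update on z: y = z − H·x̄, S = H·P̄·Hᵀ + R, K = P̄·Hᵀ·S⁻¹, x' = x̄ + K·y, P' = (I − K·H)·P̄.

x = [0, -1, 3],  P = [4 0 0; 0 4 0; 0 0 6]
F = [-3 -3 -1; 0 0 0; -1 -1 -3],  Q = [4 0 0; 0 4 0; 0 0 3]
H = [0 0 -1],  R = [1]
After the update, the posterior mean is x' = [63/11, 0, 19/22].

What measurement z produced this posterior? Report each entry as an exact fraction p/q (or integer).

z = [-1]

x̄ = F·x = [0, 0, -8]
P̄ = F·P·Fᵀ + Q = [82 0 42; 0 4 0; 42 0 65]
S = H·P̄·Hᵀ + R = [66]
K = P̄·Hᵀ·S⁻¹ = [-7/11; 0; -65/66]
x' − x̄ = [63/11, 0, 195/22] = K·y
y = (KᵀK)⁻¹·Kᵀ·(x' − x̄) = [-9]
z = y + H·x̄ = [-9] + [8] = [-1]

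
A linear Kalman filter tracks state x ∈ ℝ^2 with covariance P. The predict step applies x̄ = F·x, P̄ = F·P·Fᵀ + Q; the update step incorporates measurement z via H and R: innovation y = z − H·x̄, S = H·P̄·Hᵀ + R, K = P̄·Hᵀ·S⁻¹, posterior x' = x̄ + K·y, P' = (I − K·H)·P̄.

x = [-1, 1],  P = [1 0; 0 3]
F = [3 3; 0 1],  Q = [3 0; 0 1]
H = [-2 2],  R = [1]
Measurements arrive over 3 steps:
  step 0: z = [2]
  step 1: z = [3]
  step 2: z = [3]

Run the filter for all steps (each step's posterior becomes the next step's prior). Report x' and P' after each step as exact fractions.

step 0: x̄ = F·x = [0, 1]
step 0: P̄ = F·P·Fᵀ + Q = [39 9; 9 4]
step 0: y = z − H·x̄ = [0]
step 0: S = H·P̄·Hᵀ + R = [101]
step 0: K = P̄·Hᵀ·S⁻¹ = [-60/101; -10/101]
step 0: x' = x̄ + K·y = [0, 1]
step 0: P' = (I − K·H)·P̄ = [339/101 309/101; 309/101 304/101]
step 1: x̄ = F·x = [3, 1]
step 1: P̄ = F·P·Fᵀ + Q = [11652/101 1839/101; 1839/101 405/101]
step 1: y = z − H·x̄ = [7]
step 1: S = H·P̄·Hᵀ + R = [33617/101]
step 1: K = P̄·Hᵀ·S⁻¹ = [-19626/33617; -2868/33617]
step 1: x' = x̄ + K·y = [-36531/33617, 13541/33617]
step 1: P' = (I − K·H)·P̄ = [64608/33617 54795/33617; 54795/33617 53361/33617]
step 2: x̄ = F·x = [-68970/33617, 13541/33617]
step 2: P̄ = F·P·Fᵀ + Q = [2148882/33617 324468/33617; 324468/33617 86978/33617]
step 2: y = z − H·x̄ = [-64171/33617]
step 2: S = H·P̄·Hᵀ + R = [6381313/33617]
step 2: K = P̄·Hᵀ·S⁻¹ = [-3648828/6381313; -474980/6381313]
step 2: x' = x̄ + K·y = [-6126966/6381313, 3477089/6381313]
step 2: P' = (I − K·H)·P̄ = [11861346/6381313 10036932/6381313; 10036932/6381313 9799442/6381313]

step 0: x' = [0, 1], P' = [339/101 309/101; 309/101 304/101]
step 1: x' = [-36531/33617, 13541/33617], P' = [64608/33617 54795/33617; 54795/33617 53361/33617]
step 2: x' = [-6126966/6381313, 3477089/6381313], P' = [11861346/6381313 10036932/6381313; 10036932/6381313 9799442/6381313]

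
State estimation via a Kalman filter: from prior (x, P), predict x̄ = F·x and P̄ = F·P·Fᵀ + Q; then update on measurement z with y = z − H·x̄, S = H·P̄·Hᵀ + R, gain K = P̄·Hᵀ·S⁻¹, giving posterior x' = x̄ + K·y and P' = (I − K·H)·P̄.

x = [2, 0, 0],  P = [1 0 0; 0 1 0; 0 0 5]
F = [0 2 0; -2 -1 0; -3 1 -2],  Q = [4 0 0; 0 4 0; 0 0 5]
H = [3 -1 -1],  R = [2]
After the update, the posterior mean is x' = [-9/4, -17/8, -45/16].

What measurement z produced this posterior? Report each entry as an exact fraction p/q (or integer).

x̄ = F·x = [0, -4, -6]
P̄ = F·P·Fᵀ + Q = [8 -2 2; -2 9 5; 2 5 35]
S = H·P̄·Hᵀ + R = [128]
K = P̄·Hᵀ·S⁻¹ = [3/16; -5/32; -17/64]
x' − x̄ = [-9/4, 15/8, 51/16] = K·y
y = (KᵀK)⁻¹·Kᵀ·(x' − x̄) = [-12]
z = y + H·x̄ = [-12] + [10] = [-2]

z = [-2]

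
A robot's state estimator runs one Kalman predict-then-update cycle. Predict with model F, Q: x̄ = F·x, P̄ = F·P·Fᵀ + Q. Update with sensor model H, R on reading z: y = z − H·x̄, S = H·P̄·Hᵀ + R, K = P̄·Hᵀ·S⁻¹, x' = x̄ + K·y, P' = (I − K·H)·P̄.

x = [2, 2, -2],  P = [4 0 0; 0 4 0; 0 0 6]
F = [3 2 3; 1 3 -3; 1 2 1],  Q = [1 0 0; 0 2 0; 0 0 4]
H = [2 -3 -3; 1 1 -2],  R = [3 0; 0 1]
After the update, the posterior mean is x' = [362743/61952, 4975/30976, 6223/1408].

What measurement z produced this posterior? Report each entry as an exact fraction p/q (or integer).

x̄ = F·x = [4, 14, 4]
P̄ = F·P·Fᵀ + Q = [107 -18 46; -18 96 10; 46 10 30]
S = H·P̄·Hᵀ + R = [1409 -168; -168 64]
K = P̄·Hᵀ·S⁻¹ = [977/7744 17613/61952; -807/3872 11125/30976; -7/176 -235/1408]
x' − x̄ = [114935/61952, -428689/30976, 591/1408] = K·y
y = (KᵀK)⁻¹·Kᵀ·(x' − x̄) = [44, -13]
z = y + H·x̄ = [44, -13] + [-46, 10] = [-2, -3]

z = [-2, -3]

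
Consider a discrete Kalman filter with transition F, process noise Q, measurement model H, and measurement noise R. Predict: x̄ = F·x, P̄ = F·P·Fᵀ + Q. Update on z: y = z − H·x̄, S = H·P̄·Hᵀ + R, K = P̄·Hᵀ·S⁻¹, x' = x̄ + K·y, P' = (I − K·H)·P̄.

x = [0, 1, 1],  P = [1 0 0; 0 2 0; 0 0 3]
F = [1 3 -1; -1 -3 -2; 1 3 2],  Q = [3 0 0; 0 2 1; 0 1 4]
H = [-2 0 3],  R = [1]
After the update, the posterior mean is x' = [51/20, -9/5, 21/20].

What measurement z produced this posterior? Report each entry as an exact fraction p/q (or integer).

z = [-2]

x̄ = F·x = [2, -5, 5]
P̄ = F·P·Fᵀ + Q = [25 -13 13; -13 33 -30; 13 -30 35]
S = H·P̄·Hᵀ + R = [260]
K = P̄·Hᵀ·S⁻¹ = [-11/260; -16/65; 79/260]
x' − x̄ = [11/20, 16/5, -79/20] = K·y
y = (KᵀK)⁻¹·Kᵀ·(x' − x̄) = [-13]
z = y + H·x̄ = [-13] + [11] = [-2]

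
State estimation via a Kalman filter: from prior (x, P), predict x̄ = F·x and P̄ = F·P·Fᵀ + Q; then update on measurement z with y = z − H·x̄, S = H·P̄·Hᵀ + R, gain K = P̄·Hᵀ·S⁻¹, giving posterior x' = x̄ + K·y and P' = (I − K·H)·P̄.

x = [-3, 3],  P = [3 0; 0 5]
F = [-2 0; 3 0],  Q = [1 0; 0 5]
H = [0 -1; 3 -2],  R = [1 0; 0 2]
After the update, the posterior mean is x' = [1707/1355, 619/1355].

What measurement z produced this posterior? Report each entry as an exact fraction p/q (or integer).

z = [-1, 3]

x̄ = F·x = [6, -9]
P̄ = F·P·Fᵀ + Q = [13 -18; -18 32]
S = H·P̄·Hᵀ + R = [33 118; 118 463]
K = P̄·Hᵀ·S⁻¹ = [-516/1355 351/1355; -892/1355 -118/1355]
x' − x̄ = [-6423/1355, 12814/1355] = K·y
y = (KᵀK)⁻¹·Kᵀ·(x' − x̄) = [-10, -33]
z = y + H·x̄ = [-10, -33] + [9, 36] = [-1, 3]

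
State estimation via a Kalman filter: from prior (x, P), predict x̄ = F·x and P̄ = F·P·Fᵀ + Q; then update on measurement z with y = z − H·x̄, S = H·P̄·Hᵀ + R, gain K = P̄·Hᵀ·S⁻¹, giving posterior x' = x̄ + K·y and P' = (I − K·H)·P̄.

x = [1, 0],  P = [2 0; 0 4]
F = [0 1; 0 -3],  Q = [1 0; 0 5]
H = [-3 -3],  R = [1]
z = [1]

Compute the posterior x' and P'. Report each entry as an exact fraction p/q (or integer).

x' = [21/199, -87/199]
P' = [554/199 -561/199; -561/199 590/199]

x̄ = F·x = [0, 0]
P̄ = F·P·Fᵀ + Q = [5 -12; -12 41]
y = z − H·x̄ = [1]
S = H·P̄·Hᵀ + R = [199]
K = P̄·Hᵀ·S⁻¹ = [21/199; -87/199]
x' = x̄ + K·y = [21/199, -87/199]
P' = (I − K·H)·P̄ = [554/199 -561/199; -561/199 590/199]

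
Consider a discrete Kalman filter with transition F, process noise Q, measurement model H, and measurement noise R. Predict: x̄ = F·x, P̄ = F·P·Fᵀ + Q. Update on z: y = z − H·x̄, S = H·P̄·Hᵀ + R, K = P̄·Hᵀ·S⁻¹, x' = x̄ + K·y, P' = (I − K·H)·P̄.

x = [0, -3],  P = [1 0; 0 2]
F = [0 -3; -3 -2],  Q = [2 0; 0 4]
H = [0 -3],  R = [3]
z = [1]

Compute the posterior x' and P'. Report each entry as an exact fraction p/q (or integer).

x̄ = F·x = [9, 6]
P̄ = F·P·Fᵀ + Q = [20 12; 12 21]
y = z − H·x̄ = [19]
S = H·P̄·Hᵀ + R = [192]
K = P̄·Hᵀ·S⁻¹ = [-3/16; -21/64]
x' = x̄ + K·y = [87/16, -15/64]
P' = (I − K·H)·P̄ = [53/4 3/16; 3/16 21/64]

x' = [87/16, -15/64]
P' = [53/4 3/16; 3/16 21/64]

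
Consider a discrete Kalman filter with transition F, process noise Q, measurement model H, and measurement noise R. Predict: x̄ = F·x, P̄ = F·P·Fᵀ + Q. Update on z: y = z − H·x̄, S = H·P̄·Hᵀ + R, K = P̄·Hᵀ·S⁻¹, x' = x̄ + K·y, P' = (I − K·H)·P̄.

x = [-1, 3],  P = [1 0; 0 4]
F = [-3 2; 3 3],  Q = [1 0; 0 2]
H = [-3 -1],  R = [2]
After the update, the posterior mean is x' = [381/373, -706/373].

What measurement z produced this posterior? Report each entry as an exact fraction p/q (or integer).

z = [-1]

x̄ = F·x = [9, 6]
P̄ = F·P·Fᵀ + Q = [26 15; 15 47]
S = H·P̄·Hᵀ + R = [373]
K = P̄·Hᵀ·S⁻¹ = [-93/373; -92/373]
x' − x̄ = [-2976/373, -2944/373] = K·y
y = (KᵀK)⁻¹·Kᵀ·(x' − x̄) = [32]
z = y + H·x̄ = [32] + [-33] = [-1]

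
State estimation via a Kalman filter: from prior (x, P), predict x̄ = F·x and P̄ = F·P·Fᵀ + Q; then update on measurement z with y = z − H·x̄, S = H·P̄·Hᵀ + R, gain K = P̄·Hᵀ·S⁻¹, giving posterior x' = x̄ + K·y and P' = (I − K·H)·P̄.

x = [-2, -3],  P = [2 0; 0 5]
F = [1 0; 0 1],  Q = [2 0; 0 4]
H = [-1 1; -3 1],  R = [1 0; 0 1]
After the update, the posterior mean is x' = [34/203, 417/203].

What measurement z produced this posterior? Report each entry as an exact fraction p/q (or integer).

z = [3, 1]

x̄ = F·x = [-2, -3]
P̄ = F·P·Fᵀ + Q = [4 0; 0 9]
S = H·P̄·Hᵀ + R = [14 21; 21 46]
K = P̄·Hᵀ·S⁻¹ = [68/203 -12/29; 225/203 -9/29]
x' − x̄ = [440/203, 1026/203] = K·y
y = (KᵀK)⁻¹·Kᵀ·(x' − x̄) = [4, -2]
z = y + H·x̄ = [4, -2] + [-1, 3] = [3, 1]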